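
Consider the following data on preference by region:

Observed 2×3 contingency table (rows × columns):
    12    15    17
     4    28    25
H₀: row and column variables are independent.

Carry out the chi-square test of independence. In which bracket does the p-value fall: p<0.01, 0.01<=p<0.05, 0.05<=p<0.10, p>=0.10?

p-value bracket: 0.01<=p<0.05

Row totals [44, 57], col totals [16, 43, 42], n=101
χ² = (12−6.97)²/6.97 + (15−18.73)²/18.73 + (17−18.30)²/18.30 + (4−9.03)²/9.03 + (28−24.27)²/24.27 + (25−23.70)²/23.70 = 7.9119
df = 2
p-value (upper-tail) = 0.01914
→ bracket: 0.01<=p<0.05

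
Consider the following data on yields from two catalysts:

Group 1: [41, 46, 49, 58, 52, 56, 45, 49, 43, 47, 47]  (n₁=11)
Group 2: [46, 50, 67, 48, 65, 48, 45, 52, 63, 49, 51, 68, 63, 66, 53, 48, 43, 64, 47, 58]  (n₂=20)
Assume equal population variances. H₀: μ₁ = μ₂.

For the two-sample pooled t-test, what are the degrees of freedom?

degrees of freedom = 29

df = n₁ + n₂ − 2 = 11 + 20 − 2 = 29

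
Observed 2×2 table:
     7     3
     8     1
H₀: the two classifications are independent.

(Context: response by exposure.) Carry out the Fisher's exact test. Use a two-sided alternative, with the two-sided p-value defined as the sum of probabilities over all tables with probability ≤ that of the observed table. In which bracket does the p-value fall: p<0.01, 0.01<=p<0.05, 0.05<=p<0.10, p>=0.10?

Margins: r₁=10, r₂=9, c₁=15, c₂=4, n=19
p_obs = C(10,7)·C(9,8)/C(19,15); sum pmf over tables with pmf ≤ p_obs
p-value (two-sided) = 0.58204
→ bracket: p>=0.10

p-value bracket: p>=0.10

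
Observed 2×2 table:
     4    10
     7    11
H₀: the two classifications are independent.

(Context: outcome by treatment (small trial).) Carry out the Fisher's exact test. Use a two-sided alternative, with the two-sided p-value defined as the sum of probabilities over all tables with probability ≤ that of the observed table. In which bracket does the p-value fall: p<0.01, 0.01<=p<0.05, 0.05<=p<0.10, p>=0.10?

Margins: r₁=14, r₂=18, c₁=11, c₂=21, n=32
p_obs = C(14,4)·C(18,7)/C(32,11); sum pmf over tables with pmf ≤ p_obs
p-value (two-sided) = 0.71195
→ bracket: p>=0.10

p-value bracket: p>=0.10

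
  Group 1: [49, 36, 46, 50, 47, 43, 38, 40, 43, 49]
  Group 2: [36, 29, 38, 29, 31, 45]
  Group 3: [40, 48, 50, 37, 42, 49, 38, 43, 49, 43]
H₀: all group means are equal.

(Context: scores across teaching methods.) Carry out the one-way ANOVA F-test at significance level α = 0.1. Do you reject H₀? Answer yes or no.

reject H₀: yes

Group means [44.10, 34.67, 43.90], grand mean 41.846
SSB = Σnᵢ(x̄ᵢ−x̄)² = 402.251; SSW = ΣΣ(x−x̄ᵢ)² = 623.133
MSB = 402.251/2 = 201.1256; MSW = 623.133/23 = 27.0928
F = MSB/MSW = 7.4236
df = (2, 23)
p-value (upper-tail) = 0.00325
At α=0.1: p < α → reject H₀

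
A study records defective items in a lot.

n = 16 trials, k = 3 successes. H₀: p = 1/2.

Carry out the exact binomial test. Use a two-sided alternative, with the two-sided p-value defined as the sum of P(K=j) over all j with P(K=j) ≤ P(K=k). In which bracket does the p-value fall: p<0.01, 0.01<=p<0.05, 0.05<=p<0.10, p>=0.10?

Exact binomial: n=16, k=3, p₀=1/2=0.5000
P(X=j) = C(n,j)·p₀^j·(1−p₀)^(n−j); p = Σ P(X=j) over j with P(X=j) ≤ P(X=3)
p-value (two-sided) = 0.02127
→ bracket: 0.01<=p<0.05

p-value bracket: 0.01<=p<0.05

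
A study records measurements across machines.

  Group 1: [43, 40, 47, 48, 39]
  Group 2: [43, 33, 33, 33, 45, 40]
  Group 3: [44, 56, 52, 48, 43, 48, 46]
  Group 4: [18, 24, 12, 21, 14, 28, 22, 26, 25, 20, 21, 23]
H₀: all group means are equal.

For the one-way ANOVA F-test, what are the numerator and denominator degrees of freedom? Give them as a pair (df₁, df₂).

degrees of freedom = [3, 26]

k = 4 groups, N = 30 total
df = (k−1, N−k) = (4−1, 30−4) = (3, 26)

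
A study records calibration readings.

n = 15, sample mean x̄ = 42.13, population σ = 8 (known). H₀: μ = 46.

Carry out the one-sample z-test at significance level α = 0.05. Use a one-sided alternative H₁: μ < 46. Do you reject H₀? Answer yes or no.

SE = σ/√n = 8/√15 = 2.0656
z = (x̄−μ₀)/SE = (42.13−46)/2.0656 = -1.8736
p-value (one-sided, H₁ less) = 0.03050
At α=0.05: p < α → reject H₀

reject H₀: yes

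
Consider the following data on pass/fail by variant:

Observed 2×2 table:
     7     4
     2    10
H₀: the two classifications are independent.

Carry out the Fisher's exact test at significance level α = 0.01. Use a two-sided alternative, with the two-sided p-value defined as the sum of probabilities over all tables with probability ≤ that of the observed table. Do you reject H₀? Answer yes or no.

reject H₀: no

Margins: r₁=11, r₂=12, c₁=9, c₂=14, n=23
p_obs = C(11,7)·C(12,2)/C(23,9); sum pmf over tables with pmf ≤ p_obs
p-value (two-sided) = 0.03607
At α=0.01: p ≥ α → fail to reject H₀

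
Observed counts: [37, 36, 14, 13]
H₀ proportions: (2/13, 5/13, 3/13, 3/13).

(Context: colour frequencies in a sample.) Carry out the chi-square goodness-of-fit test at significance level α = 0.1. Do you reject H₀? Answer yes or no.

reject H₀: yes

n = 100; E_i = n·p_i = [15.38, 38.46, 23.08, 23.08]
χ² = (37−15.38)²/15.38 + (36−38.46)²/38.46 + (14−23.08)²/23.08 + (13−23.08)²/23.08 = 38.4977
df = 3
p-value (upper-tail) = 0.00000
At α=0.1: p < α → reject H₀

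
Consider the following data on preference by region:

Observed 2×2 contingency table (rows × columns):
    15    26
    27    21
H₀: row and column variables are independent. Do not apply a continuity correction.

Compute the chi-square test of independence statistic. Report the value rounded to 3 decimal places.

Row totals [41, 48], col totals [42, 47], n=89
χ² = (15−19.35)²/19.35 + (26−21.65)²/21.65 + (27−22.65)²/22.65 + (21−25.35)²/25.35 = 3.4311
df = 1

test statistic = 3.431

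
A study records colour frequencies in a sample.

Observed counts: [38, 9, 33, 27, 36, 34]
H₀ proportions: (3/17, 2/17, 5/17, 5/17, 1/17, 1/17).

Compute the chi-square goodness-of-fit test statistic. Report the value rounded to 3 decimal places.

n = 177; E_i = n·p_i = [31.24, 20.82, 52.06, 52.06, 10.41, 10.41]
χ² = (38−31.24)²/31.24 + (9−20.82)²/20.82 + (33−52.06)²/52.06 + (27−52.06)²/52.06 + (36−10.41)²/10.41 + (34−10.41)²/10.41 = 143.5444
df = 5

test statistic = 143.544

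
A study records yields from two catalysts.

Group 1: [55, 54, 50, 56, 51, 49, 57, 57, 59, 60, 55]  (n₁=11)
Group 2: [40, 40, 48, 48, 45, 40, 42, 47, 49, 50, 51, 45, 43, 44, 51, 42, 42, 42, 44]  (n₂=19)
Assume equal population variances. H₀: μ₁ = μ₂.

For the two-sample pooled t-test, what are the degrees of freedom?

degrees of freedom = 28

df = n₁ + n₂ − 2 = 11 + 19 − 2 = 28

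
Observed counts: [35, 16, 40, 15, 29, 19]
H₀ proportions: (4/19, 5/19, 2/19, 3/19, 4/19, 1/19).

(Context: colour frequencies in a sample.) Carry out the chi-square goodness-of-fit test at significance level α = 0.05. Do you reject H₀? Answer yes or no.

n = 154; E_i = n·p_i = [32.42, 40.53, 16.21, 24.32, 32.42, 8.11]
χ² = (35−32.42)²/32.42 + (16−40.53)²/40.53 + (40−16.21)²/16.21 + (15−24.32)²/24.32 + (29−32.42)²/32.42 + (19−8.11)²/8.11 = 68.5344
df = 5
p-value (upper-tail) = 0.00000
At α=0.05: p < α → reject H₀

reject H₀: yes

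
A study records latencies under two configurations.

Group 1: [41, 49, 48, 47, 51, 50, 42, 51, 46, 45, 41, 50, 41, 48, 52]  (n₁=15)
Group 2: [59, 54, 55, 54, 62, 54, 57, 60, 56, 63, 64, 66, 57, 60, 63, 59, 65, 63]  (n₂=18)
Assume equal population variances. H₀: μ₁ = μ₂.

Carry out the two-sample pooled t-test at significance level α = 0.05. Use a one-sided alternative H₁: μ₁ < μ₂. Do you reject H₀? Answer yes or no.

reject H₀: yes

x̄₁=46.800, s₁=3.950, n₁=15
x̄₂=59.500, s₂=4.004, n₂=18
s_p² = [14·3.950² + 17·4.004²]/31 = 15.8355
SE = √(s_p²·(1/15+1/18)) = 1.3912
t = (46.800−59.500)/1.3912 = -9.1288
df = 31
p-value (one-sided, H₁ less) = 0.00000
At α=0.05: p < α → reject H₀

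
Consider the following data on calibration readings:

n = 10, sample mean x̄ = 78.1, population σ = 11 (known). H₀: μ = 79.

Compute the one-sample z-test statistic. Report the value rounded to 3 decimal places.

SE = σ/√n = 11/√10 = 3.4785
z = (x̄−μ₀)/SE = (78.1−79)/3.4785 = -0.2587

test statistic = -0.259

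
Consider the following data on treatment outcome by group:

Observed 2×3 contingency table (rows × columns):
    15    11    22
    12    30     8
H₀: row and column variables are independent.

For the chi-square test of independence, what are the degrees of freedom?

df = (r−1)(c−1) = (2−1)·(3−1) = 2

degrees of freedom = 2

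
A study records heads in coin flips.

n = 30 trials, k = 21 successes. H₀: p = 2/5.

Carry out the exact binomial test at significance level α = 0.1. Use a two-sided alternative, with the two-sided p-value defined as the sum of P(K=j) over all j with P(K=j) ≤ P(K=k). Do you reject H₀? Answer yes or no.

reject H₀: yes

Exact binomial: n=30, k=21, p₀=2/5=0.4000
P(X=j) = C(n,j)·p₀^j·(1−p₀)^(n−j); p = Σ P(X=j) over j with P(X=j) ≤ P(X=21)
p-value (two-sided) = 0.00117
At α=0.1: p < α → reject H₀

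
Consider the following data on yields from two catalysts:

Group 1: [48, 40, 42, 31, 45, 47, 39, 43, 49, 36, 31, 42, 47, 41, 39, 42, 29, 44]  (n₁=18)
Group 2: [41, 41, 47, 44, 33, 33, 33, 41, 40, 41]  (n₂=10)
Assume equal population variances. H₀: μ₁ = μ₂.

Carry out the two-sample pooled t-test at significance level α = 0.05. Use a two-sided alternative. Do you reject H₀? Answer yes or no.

x̄₁=40.833, s₁=5.914, n₁=18
x̄₂=39.400, s₂=4.858, n₂=10
s_p² = [17·5.914² + 9·4.858²]/26 = 31.0346
SE = √(s_p²·(1/18+1/10)) = 2.1972
t = (40.833−39.400)/2.1972 = 0.6524
df = 26
p-value (two-sided) = 0.51990
At α=0.05: p ≥ α → fail to reject H₀

reject H₀: no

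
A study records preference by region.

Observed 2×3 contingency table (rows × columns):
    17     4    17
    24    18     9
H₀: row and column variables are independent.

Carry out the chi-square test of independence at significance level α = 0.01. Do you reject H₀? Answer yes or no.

reject H₀: yes

Row totals [38, 51], col totals [41, 22, 26], n=89
χ² = (17−17.51)²/17.51 + (4−9.39)²/9.39 + (17−11.10)²/11.10 + (24−23.49)²/23.49 + (18−12.61)²/12.61 + (9−14.90)²/14.90 = 10.8994
df = 2
p-value (upper-tail) = 0.00430
At α=0.01: p < α → reject H₀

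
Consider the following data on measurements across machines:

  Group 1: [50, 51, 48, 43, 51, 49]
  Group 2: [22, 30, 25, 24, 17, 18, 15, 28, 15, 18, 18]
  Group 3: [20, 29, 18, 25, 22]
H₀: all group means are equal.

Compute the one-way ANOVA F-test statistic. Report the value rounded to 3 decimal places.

test statistic = 78.537

Group means [48.67, 20.91, 22.80], grand mean 28.909
SSB = Σnᵢ(x̄ᵢ−x̄)² = 3232.776; SSW = ΣΣ(x−x̄ᵢ)² = 391.042
MSB = 3232.776/2 = 1616.3879; MSW = 391.042/19 = 20.5812
F = MSB/MSW = 78.5372
df = (2, 19)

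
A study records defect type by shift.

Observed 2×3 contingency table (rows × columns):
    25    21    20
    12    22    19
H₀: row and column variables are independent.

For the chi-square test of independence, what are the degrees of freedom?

df = (r−1)(c−1) = (2−1)·(3−1) = 2

degrees of freedom = 2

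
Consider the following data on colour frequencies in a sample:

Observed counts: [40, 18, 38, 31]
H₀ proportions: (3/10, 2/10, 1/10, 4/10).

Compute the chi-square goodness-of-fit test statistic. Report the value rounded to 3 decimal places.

test statistic = 60.369

n = 127; E_i = n·p_i = [38.10, 25.40, 12.70, 50.80]
χ² = (40−38.10)²/38.10 + (18−25.40)²/25.40 + (38−12.70)²/12.70 + (31−50.80)²/50.80 = 60.3688
df = 3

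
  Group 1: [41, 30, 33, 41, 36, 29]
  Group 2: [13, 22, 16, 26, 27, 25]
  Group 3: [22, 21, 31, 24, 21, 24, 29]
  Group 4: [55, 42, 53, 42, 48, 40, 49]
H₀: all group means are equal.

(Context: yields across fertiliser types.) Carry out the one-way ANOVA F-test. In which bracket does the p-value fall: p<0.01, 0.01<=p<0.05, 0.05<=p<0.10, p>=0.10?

p-value bracket: p<0.01

Group means [35.00, 21.50, 24.57, 47.00], grand mean 32.308
SSB = Σnᵢ(x̄ᵢ−x̄)² = 2674.324; SSW = ΣΣ(x−x̄ᵢ)² = 601.214
MSB = 2674.324/3 = 891.4414; MSW = 601.214/22 = 27.3279
F = MSB/MSW = 32.6202
df = (3, 22)
p-value (upper-tail) = 0.00000
→ bracket: p<0.01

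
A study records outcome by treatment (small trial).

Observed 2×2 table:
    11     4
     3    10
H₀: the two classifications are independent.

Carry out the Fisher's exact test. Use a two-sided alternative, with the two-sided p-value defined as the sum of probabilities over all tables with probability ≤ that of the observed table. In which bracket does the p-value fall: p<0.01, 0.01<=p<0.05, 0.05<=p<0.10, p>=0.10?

Margins: r₁=15, r₂=13, c₁=14, c₂=14, n=28
p_obs = C(15,11)·C(13,3)/C(28,14); sum pmf over tables with pmf ≤ p_obs
p-value (two-sided) = 0.02130
→ bracket: 0.01<=p<0.05

p-value bracket: 0.01<=p<0.05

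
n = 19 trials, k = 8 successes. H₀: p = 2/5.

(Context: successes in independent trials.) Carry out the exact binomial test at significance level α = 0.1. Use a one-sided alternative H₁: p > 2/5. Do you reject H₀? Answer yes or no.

reject H₀: no

Exact binomial: n=19, k=8, p₀=2/5=0.4000
P(X≥8) from Σ C(n,i)·p₀^i·(1−p₀)^(n−i)
p-value (one-sided, H₁ greater) = 0.51222
At α=0.1: p ≥ α → fail to reject H₀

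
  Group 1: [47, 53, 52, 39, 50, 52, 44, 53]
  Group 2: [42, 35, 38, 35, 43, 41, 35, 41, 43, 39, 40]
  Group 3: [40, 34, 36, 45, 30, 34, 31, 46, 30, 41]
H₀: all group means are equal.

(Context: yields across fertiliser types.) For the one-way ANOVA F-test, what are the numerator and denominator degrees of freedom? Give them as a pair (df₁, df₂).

k = 3 groups, N = 29 total
df = (k−1, N−k) = (3−1, 29−3) = (2, 26)

degrees of freedom = [2, 26]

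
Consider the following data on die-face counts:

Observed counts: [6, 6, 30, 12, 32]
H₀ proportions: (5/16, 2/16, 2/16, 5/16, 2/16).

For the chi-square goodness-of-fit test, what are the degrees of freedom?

degrees of freedom = 4

df = k − 1 = 5 − 1 = 4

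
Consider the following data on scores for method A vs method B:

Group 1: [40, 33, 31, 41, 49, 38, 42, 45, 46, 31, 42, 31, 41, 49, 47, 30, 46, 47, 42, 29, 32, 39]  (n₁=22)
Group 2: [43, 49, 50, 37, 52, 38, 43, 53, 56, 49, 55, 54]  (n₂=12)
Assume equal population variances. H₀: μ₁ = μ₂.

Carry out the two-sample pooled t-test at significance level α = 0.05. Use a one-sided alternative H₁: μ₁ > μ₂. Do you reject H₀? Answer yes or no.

x̄₁=39.591, s₁=6.724, n₁=22
x̄₂=48.250, s₂=6.510, n₂=12
s_p² = [21·6.724² + 11·6.510²]/32 = 44.2365
SE = √(s_p²·(1/22+1/12)) = 2.3869
t = (39.591−48.250)/2.3869 = -3.6278
df = 32
p-value (one-sided, H₁ greater) = 0.99951
At α=0.05: p ≥ α → fail to reject H₀

reject H₀: no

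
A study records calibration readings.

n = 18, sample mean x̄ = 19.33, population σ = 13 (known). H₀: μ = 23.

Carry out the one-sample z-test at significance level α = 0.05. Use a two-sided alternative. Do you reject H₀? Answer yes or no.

reject H₀: no

SE = σ/√n = 13/√18 = 3.0641
z = (x̄−μ₀)/SE = (19.33−23)/3.0641 = -1.1977
p-value (two-sided) = 0.23102
At α=0.05: p ≥ α → fail to reject H₀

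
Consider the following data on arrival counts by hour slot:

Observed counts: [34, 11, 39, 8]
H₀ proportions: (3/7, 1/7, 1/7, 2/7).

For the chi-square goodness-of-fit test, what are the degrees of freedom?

degrees of freedom = 3

df = k − 1 = 4 − 1 = 3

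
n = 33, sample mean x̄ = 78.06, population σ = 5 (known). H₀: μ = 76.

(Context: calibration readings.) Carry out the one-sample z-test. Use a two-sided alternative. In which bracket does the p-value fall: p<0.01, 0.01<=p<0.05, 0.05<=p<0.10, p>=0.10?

p-value bracket: 0.01<=p<0.05

SE = σ/√n = 5/√33 = 0.8704
z = (x̄−μ₀)/SE = (78.06−76)/0.8704 = 2.3668
p-value (two-sided) = 0.01794
→ bracket: 0.01<=p<0.05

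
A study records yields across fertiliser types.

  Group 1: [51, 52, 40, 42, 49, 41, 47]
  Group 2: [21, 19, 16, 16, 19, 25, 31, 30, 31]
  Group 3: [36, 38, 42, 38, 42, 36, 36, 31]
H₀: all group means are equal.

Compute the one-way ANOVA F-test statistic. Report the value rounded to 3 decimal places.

test statistic = 41.015

Group means [46.00, 23.11, 37.38], grand mean 34.542
SSB = Σnᵢ(x̄ᵢ−x̄)² = 2159.194; SSW = ΣΣ(x−x̄ᵢ)² = 552.764
MSB = 2159.194/2 = 1079.5972; MSW = 552.764/21 = 26.3221
F = MSB/MSW = 41.0149
df = (2, 21)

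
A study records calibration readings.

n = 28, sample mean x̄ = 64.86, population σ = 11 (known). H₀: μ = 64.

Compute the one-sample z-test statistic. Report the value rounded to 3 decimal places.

SE = σ/√n = 11/√28 = 2.0788
z = (x̄−μ₀)/SE = (64.86−64)/2.0788 = 0.4137

test statistic = 0.414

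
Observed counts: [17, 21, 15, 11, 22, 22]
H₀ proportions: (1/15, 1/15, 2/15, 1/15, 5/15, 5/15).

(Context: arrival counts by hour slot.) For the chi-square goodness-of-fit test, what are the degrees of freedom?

degrees of freedom = 5

df = k − 1 = 6 − 1 = 5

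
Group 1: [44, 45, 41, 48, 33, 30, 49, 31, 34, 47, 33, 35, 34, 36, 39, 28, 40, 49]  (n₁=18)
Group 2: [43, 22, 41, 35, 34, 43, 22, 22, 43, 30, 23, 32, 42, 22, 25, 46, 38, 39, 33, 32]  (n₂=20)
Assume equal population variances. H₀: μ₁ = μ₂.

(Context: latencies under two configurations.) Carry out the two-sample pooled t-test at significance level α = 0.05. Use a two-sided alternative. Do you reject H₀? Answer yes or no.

x̄₁=38.667, s₁=6.954, n₁=18
x̄₂=33.350, s₂=8.387, n₂=20
s_p² = [17·6.954² + 19·8.387²]/36 = 59.9597
SE = √(s_p²·(1/18+1/20)) = 2.5158
t = (38.667−33.350)/2.5158 = 2.1133
df = 36
p-value (two-sided) = 0.04157
At α=0.05: p < α → reject H₀

reject H₀: yes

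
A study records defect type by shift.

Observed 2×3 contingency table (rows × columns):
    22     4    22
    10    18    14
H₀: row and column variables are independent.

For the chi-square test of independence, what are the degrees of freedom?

degrees of freedom = 2

df = (r−1)(c−1) = (2−1)·(3−1) = 2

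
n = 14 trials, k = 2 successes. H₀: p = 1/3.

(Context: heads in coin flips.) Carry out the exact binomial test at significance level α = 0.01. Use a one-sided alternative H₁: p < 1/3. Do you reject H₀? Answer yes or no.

Exact binomial: n=14, k=2, p₀=1/3=0.3333
P(X≤2) from Σ C(n,i)·p₀^i·(1−p₀)^(n−i)
p-value (one-sided, H₁ less) = 0.10533
At α=0.01: p ≥ α → fail to reject H₀

reject H₀: no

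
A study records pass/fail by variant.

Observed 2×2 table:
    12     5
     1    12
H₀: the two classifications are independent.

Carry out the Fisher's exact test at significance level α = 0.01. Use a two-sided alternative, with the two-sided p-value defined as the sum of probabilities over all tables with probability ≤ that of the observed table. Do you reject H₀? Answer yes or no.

Margins: r₁=17, r₂=13, c₁=13, c₂=17, n=30
p_obs = C(17,12)·C(13,1)/C(30,13); sum pmf over tables with pmf ≤ p_obs
p-value (two-sided) = 0.00078
At α=0.01: p < α → reject H₀

reject H₀: yes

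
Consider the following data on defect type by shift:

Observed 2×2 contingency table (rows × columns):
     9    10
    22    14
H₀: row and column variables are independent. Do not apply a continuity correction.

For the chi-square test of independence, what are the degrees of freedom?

df = (r−1)(c−1) = (2−1)·(2−1) = 1

degrees of freedom = 1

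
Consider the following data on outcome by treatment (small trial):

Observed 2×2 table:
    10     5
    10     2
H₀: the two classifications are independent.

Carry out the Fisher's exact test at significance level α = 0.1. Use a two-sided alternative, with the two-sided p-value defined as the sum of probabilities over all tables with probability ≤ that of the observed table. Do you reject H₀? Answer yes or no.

reject H₀: no

Margins: r₁=15, r₂=12, c₁=20, c₂=7, n=27
p_obs = C(15,10)·C(12,10)/C(27,20); sum pmf over tables with pmf ≤ p_obs
p-value (two-sided) = 0.40821
At α=0.1: p ≥ α → fail to reject H₀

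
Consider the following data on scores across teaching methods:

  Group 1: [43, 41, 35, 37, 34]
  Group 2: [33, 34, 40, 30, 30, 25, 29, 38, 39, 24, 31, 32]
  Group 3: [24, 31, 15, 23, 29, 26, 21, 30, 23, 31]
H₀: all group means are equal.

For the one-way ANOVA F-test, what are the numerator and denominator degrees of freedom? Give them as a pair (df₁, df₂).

degrees of freedom = [2, 24]

k = 3 groups, N = 27 total
df = (k−1, N−k) = (3−1, 27−3) = (2, 24)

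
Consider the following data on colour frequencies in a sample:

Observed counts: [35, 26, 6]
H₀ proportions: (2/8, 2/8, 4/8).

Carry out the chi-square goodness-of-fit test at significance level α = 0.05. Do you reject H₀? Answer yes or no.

n = 67; E_i = n·p_i = [16.75, 16.75, 33.50]
χ² = (35−16.75)²/16.75 + (26−16.75)²/16.75 + (6−33.50)²/33.50 = 47.5672
df = 2
p-value (upper-tail) = 0.00000
At α=0.05: p < α → reject H₀

reject H₀: yes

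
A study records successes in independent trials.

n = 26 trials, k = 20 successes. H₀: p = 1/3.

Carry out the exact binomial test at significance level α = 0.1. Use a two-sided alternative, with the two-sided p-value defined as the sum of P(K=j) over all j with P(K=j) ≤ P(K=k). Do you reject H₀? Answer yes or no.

reject H₀: yes

Exact binomial: n=26, k=20, p₀=1/3=0.3333
P(X=j) = C(n,j)·p₀^j·(1−p₀)^(n−j); p = Σ P(X=j) over j with P(X=j) ≤ P(X=20)
p-value (two-sided) = 0.00001
At α=0.1: p < α → reject H₀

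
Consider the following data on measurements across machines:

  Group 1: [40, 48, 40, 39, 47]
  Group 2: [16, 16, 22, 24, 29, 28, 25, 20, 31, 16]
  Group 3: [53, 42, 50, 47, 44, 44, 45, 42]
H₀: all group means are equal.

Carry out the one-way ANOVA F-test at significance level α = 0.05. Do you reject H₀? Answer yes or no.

Group means [42.80, 22.70, 45.88], grand mean 35.130
SSB = Σnᵢ(x̄ᵢ−x̄)² = 2762.834; SSW = ΣΣ(x−x̄ᵢ)² = 467.775
MSB = 2762.834/2 = 1381.4168; MSW = 467.775/20 = 23.3888
F = MSB/MSW = 59.0633
df = (2, 20)
p-value (upper-tail) = 0.00000
At α=0.05: p < α → reject H₀

reject H₀: yes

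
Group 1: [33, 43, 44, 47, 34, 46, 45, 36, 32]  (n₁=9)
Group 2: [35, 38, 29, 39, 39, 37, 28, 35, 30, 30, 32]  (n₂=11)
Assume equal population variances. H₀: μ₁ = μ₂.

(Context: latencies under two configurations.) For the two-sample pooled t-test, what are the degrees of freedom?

degrees of freedom = 18

df = n₁ + n₂ − 2 = 9 + 11 − 2 = 18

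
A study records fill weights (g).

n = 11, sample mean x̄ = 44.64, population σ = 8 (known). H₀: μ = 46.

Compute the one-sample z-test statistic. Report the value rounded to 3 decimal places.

test statistic = -0.564

SE = σ/√n = 8/√11 = 2.4121
z = (x̄−μ₀)/SE = (44.64−46)/2.4121 = -0.5638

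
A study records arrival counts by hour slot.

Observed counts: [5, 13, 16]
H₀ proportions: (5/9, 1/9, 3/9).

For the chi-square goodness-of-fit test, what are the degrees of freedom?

df = k − 1 = 3 − 1 = 2

degrees of freedom = 2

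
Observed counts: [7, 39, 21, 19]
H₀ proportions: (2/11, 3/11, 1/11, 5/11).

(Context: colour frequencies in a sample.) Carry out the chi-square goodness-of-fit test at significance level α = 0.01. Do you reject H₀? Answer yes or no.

n = 86; E_i = n·p_i = [15.64, 23.45, 7.82, 39.09]
χ² = (7−15.64)²/15.64 + (39−23.45)²/23.45 + (21−7.82)²/7.82 + (19−39.09)²/39.09 = 47.6244
df = 3
p-value (upper-tail) = 0.00000
At α=0.01: p < α → reject H₀

reject H₀: yes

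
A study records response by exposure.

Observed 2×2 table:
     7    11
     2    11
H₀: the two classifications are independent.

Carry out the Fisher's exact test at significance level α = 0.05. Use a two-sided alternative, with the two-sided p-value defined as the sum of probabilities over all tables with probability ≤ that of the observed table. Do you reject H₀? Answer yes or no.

reject H₀: no

Margins: r₁=18, r₂=13, c₁=9, c₂=22, n=31
p_obs = C(18,7)·C(13,2)/C(31,9); sum pmf over tables with pmf ≤ p_obs
p-value (two-sided) = 0.23742
At α=0.05: p ≥ α → fail to reject H₀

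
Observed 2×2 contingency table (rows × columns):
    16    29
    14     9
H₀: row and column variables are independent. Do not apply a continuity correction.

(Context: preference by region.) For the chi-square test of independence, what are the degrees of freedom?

df = (r−1)(c−1) = (2−1)·(2−1) = 1

degrees of freedom = 1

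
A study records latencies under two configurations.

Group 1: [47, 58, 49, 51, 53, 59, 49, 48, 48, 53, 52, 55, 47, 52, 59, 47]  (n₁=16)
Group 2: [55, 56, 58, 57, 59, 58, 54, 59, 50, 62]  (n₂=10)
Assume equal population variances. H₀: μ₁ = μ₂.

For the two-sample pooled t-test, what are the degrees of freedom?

degrees of freedom = 24

df = n₁ + n₂ − 2 = 16 + 10 − 2 = 24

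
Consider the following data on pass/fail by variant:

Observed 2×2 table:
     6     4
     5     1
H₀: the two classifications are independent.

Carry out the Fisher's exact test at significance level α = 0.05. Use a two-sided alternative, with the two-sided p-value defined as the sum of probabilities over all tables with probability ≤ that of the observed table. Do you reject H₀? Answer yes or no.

Margins: r₁=10, r₂=6, c₁=11, c₂=5, n=16
p_obs = C(10,6)·C(6,5)/C(16,11); sum pmf over tables with pmf ≤ p_obs
p-value (two-sided) = 0.58791
At α=0.05: p ≥ α → fail to reject H₀

reject H₀: no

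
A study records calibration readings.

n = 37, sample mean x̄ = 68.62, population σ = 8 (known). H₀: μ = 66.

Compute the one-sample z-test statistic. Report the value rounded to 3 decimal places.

test statistic = 1.992

SE = σ/√n = 8/√37 = 1.3152
z = (x̄−μ₀)/SE = (68.62−66)/1.3152 = 1.9921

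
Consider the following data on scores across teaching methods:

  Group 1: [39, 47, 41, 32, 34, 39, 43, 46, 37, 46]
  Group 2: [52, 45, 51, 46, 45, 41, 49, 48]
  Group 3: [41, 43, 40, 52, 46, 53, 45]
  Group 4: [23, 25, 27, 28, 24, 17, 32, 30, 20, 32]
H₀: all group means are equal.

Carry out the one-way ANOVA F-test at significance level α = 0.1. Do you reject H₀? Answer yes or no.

Group means [40.40, 47.12, 45.71, 25.80], grand mean 38.829
SSB = Σnᵢ(x̄ᵢ−x̄)² = 2604.668; SSW = ΣΣ(x−x̄ᵢ)² = 710.304
MSB = 2604.668/3 = 868.2226; MSW = 710.304/31 = 22.9130
F = MSB/MSW = 37.8921
df = (3, 31)
p-value (upper-tail) = 0.00000
At α=0.1: p < α → reject H₀

reject H₀: yes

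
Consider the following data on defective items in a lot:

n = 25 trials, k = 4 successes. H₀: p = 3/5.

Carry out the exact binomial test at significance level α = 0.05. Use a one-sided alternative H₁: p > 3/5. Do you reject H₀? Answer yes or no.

Exact binomial: n=25, k=4, p₀=3/5=0.6000
P(X≥4) from Σ C(n,i)·p₀^i·(1−p₀)^(n−i)
p-value (one-sided, H₁ greater) = 1.00000
At α=0.05: p ≥ α → fail to reject H₀

reject H₀: no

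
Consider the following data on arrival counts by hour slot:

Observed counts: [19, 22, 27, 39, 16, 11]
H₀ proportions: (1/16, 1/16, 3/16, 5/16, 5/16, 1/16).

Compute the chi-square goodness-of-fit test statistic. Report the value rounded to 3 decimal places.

n = 134; E_i = n·p_i = [8.38, 8.38, 25.12, 41.88, 41.88, 8.38]
χ² = (19−8.38)²/8.38 + (22−8.38)²/8.38 + (27−25.12)²/25.12 + (39−41.88)²/41.88 + (16−41.88)²/41.88 + (11−8.38)²/8.38 = 52.7940
df = 5

test statistic = 52.794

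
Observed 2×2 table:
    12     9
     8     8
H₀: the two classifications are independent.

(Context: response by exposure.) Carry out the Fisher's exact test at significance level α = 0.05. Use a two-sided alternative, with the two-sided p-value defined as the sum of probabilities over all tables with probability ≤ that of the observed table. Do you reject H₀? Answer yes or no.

Margins: r₁=21, r₂=16, c₁=20, c₂=17, n=37
p_obs = C(21,12)·C(16,8)/C(37,20); sum pmf over tables with pmf ≤ p_obs
p-value (two-sided) = 0.74631
At α=0.05: p ≥ α → fail to reject H₀

reject H₀: no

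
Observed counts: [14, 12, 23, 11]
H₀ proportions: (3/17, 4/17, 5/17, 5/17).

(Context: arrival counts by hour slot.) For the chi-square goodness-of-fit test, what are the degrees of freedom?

degrees of freedom = 3

df = k − 1 = 4 − 1 = 3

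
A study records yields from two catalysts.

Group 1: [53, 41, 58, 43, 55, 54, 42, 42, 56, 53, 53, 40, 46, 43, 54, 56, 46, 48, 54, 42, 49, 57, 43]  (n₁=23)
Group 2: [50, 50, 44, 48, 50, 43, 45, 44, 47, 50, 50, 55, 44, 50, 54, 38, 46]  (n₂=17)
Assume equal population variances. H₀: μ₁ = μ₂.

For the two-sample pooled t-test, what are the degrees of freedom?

df = n₁ + n₂ − 2 = 23 + 17 − 2 = 38

degrees of freedom = 38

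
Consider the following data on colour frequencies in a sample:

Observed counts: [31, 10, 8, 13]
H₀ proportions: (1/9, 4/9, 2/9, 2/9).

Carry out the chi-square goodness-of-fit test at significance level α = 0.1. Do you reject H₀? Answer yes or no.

n = 62; E_i = n·p_i = [6.89, 27.56, 13.78, 13.78]
χ² = (31−6.89)²/6.89 + (10−27.56)²/27.56 + (8−13.78)²/13.78 + (13−13.78)²/13.78 = 98.0403
df = 3
p-value (upper-tail) = 0.00000
At α=0.1: p < α → reject H₀

reject H₀: yes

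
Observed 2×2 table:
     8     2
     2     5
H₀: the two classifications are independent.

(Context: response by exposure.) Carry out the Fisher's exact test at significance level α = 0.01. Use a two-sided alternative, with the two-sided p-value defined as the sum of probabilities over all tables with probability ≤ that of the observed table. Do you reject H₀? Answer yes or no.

Margins: r₁=10, r₂=7, c₁=10, c₂=7, n=17
p_obs = C(10,8)·C(7,2)/C(17,10); sum pmf over tables with pmf ≤ p_obs
p-value (two-sided) = 0.05841
At α=0.01: p ≥ α → fail to reject H₀

reject H₀: no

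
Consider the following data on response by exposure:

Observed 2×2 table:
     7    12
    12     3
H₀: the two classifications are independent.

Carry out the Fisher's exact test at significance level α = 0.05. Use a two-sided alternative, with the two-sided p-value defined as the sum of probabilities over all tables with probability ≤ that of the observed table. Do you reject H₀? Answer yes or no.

reject H₀: yes

Margins: r₁=19, r₂=15, c₁=19, c₂=15, n=34
p_obs = C(19,7)·C(15,12)/C(34,19); sum pmf over tables with pmf ≤ p_obs
p-value (two-sided) = 0.01708
At α=0.05: p < α → reject H₀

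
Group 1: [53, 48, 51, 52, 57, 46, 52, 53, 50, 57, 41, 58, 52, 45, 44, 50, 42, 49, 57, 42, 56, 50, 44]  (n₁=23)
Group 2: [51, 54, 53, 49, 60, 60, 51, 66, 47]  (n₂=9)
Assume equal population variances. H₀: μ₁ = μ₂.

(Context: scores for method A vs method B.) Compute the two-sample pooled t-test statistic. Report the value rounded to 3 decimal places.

x̄₁=49.957, s₁=5.244, n₁=23
x̄₂=54.556, s₂=6.187, n₂=9
s_p² = [22·5.244² + 8·6.187²]/30 = 30.3726
SE = √(s_p²·(1/23+1/9)) = 2.1669
t = (49.957−54.556)/2.1669 = -2.1224
df = 30

test statistic = -2.122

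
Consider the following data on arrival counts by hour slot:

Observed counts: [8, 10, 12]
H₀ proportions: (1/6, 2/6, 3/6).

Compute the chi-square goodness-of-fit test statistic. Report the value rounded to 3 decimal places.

test statistic = 2.400

n = 30; E_i = n·p_i = [5.00, 10.00, 15.00]
χ² = (8−5.00)²/5.00 + (10−10.00)²/10.00 + (12−15.00)²/15.00 = 2.4000
df = 2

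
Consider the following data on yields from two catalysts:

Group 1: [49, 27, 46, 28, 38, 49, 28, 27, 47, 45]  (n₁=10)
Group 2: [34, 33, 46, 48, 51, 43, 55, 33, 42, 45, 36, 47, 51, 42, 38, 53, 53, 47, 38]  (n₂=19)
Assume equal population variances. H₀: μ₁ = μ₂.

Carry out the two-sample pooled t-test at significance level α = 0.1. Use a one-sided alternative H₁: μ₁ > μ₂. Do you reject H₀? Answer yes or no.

x̄₁=38.400, s₁=9.868, n₁=10
x̄₂=43.947, s₂=7.098, n₂=19
s_p² = [9·9.868² + 18·7.098²]/27 = 66.0499
SE = √(s_p²·(1/10+1/19)) = 3.1751
t = (38.400−43.947)/3.1751 = -1.7471
df = 27
p-value (one-sided, H₁ greater) = 0.95401
At α=0.1: p ≥ α → fail to reject H₀

reject H₀: no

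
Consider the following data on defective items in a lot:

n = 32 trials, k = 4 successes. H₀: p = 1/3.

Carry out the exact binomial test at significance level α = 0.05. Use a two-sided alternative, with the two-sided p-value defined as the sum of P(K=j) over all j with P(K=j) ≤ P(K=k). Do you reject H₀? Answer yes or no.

reject H₀: yes

Exact binomial: n=32, k=4, p₀=1/3=0.3333
P(X=j) = C(n,j)·p₀^j·(1−p₀)^(n−j); p = Σ P(X=j) over j with P(X=j) ≤ P(X=4)
p-value (two-sided) = 0.01336
At α=0.05: p < α → reject H₀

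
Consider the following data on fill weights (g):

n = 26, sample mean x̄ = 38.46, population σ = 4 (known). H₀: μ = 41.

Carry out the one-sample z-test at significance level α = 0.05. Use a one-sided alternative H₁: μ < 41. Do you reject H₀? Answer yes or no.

reject H₀: yes

SE = σ/√n = 4/√26 = 0.7845
z = (x̄−μ₀)/SE = (38.46−41)/0.7845 = -3.2379
p-value (one-sided, H₁ less) = 0.00060
At α=0.05: p < α → reject H₀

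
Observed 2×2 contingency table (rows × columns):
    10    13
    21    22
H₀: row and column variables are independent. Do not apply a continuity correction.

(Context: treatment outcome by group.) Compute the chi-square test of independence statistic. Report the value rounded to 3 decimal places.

Row totals [23, 43], col totals [31, 35], n=66
χ² = (10−10.80)²/10.80 + (13−12.20)²/12.20 + (21−20.20)²/20.20 + (22−22.80)²/22.80 = 0.1728
df = 1

test statistic = 0.173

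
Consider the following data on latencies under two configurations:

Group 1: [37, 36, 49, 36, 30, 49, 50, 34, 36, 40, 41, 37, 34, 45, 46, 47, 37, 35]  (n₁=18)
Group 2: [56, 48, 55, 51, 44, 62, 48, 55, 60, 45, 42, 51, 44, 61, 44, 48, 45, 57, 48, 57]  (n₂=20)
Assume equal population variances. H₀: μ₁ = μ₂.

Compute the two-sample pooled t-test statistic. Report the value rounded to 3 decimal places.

x̄₁=39.944, s₁=6.159, n₁=18
x̄₂=51.050, s₂=6.353, n₂=20
s_p² = [17·6.159² + 19·6.353²]/36 = 39.2193
SE = √(s_p²·(1/18+1/20)) = 2.0347
t = (39.944−51.050)/2.0347 = -5.4582
df = 36

test statistic = -5.458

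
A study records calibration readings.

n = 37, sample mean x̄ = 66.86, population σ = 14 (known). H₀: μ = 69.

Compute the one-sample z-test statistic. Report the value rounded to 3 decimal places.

SE = σ/√n = 14/√37 = 2.3016
z = (x̄−μ₀)/SE = (66.86−69)/2.3016 = -0.9298

test statistic = -0.930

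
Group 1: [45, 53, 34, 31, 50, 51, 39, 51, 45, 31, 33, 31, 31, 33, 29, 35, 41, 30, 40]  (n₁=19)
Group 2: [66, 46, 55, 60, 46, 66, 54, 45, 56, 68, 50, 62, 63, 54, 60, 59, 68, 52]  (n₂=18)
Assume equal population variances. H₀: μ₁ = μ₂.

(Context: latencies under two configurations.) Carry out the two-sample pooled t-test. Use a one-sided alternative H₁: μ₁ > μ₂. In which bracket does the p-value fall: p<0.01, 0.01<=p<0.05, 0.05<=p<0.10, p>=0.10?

p-value bracket: p>=0.10

x̄₁=38.579, s₁=8.262, n₁=19
x̄₂=57.222, s₂=7.550, n₂=18
s_p² = [18·8.262² + 17·7.550²]/35 = 62.7926
SE = √(s_p²·(1/19+1/18)) = 2.6064
t = (38.579−57.222)/2.6064 = -7.1529
df = 35
p-value (one-sided, H₁ greater) = 1.00000
→ bracket: p>=0.10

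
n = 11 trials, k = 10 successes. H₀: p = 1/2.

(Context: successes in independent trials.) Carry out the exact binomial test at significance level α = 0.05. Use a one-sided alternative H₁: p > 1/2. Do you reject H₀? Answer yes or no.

reject H₀: yes

Exact binomial: n=11, k=10, p₀=1/2=0.5000
P(X≥10) from Σ C(n,i)·p₀^i·(1−p₀)^(n−i)
p-value (one-sided, H₁ greater) = 0.00586
At α=0.05: p < α → reject H₀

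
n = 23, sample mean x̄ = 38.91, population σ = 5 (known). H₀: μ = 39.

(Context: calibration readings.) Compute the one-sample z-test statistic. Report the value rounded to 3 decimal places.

test statistic = -0.086

SE = σ/√n = 5/√23 = 1.0426
z = (x̄−μ₀)/SE = (38.91−39)/1.0426 = -0.0863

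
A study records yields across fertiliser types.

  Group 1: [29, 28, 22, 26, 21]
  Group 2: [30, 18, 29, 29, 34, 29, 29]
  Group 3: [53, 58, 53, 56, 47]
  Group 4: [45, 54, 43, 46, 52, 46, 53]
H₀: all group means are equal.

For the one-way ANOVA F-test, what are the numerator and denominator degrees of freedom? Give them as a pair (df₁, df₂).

k = 4 groups, N = 24 total
df = (k−1, N−k) = (4−1, 24−4) = (3, 20)

degrees of freedom = [3, 20]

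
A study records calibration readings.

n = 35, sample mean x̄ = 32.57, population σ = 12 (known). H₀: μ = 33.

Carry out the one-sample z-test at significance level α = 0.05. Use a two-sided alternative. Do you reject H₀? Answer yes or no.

reject H₀: no

SE = σ/√n = 12/√35 = 2.0284
z = (x̄−μ₀)/SE = (32.57−33)/2.0284 = -0.2120
p-value (two-sided) = 0.83211
At α=0.05: p ≥ α → fail to reject H₀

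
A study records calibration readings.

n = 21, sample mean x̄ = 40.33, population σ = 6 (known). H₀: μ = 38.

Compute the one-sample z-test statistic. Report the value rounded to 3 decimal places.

SE = σ/√n = 6/√21 = 1.3093
z = (x̄−μ₀)/SE = (40.33−38)/1.3093 = 1.7796

test statistic = 1.780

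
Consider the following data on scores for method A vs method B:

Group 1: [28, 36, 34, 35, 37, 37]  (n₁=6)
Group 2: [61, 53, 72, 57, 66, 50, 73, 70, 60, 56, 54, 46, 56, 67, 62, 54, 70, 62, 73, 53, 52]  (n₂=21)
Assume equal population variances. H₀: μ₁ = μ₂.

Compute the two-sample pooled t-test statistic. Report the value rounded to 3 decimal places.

test statistic = -7.452

x̄₁=34.500, s₁=3.391, n₁=6
x̄₂=60.333, s₂=8.200, n₂=21
s_p² = [5·3.391² + 20·8.200²]/25 = 56.0867
SE = √(s_p²·(1/6+1/21)) = 3.4668
t = (34.500−60.333)/3.4668 = -7.4517
df = 25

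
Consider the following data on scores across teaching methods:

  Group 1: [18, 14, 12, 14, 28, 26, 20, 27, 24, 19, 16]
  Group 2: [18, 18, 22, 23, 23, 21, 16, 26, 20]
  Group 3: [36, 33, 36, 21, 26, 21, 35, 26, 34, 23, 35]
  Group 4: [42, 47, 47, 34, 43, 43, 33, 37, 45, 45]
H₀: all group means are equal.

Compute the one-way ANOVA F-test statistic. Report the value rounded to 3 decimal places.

test statistic = 37.077

Group means [19.82, 20.78, 29.64, 41.60], grand mean 27.976
SSB = Σnᵢ(x̄ᵢ−x̄)² = 3084.838; SSW = ΣΣ(x−x̄ᵢ)² = 1026.137
MSB = 3084.838/3 = 1028.2794; MSW = 1026.137/37 = 27.7334
F = MSB/MSW = 37.0772
df = (3, 37)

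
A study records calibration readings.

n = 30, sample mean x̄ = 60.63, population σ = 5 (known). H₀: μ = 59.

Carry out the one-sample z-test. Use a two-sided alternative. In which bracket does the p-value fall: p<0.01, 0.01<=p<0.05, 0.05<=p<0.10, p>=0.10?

SE = σ/√n = 5/√30 = 0.9129
z = (x̄−μ₀)/SE = (60.63−59)/0.9129 = 1.7856
p-value (two-sided) = 0.07417
→ bracket: 0.05<=p<0.10

p-value bracket: 0.05<=p<0.10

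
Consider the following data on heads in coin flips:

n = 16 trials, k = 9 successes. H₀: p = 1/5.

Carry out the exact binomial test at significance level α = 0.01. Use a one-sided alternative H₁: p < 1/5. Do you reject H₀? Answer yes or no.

reject H₀: no

Exact binomial: n=16, k=9, p₀=1/5=0.2000
P(X≤9) from Σ C(n,i)·p₀^i·(1−p₀)^(n−i)
p-value (one-sided, H₁ less) = 0.99975
At α=0.01: p ≥ α → fail to reject H₀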